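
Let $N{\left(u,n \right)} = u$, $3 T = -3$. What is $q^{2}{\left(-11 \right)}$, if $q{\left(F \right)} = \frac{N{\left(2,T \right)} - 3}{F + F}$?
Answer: $\frac{1}{484} \approx 0.0020661$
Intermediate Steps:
$T = -1$ ($T = \frac{1}{3} \left(-3\right) = -1$)
$q{\left(F \right)} = - \frac{1}{2 F}$ ($q{\left(F \right)} = \frac{2 - 3}{F + F} = - \frac{1}{2 F}$)
$q^{2}{\left(-11 \right)} = \left(- \frac{1}{2 \left(-11\right)}\right)^{2} = \left(\left(- \frac{1}{2}\right) \left(- \frac{1}{11}\right)\right)^{2} = \left(\frac{1}{22}\right)^{2} = \frac{1}{484}$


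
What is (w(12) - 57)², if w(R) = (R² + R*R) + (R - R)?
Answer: 53361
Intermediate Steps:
w(R) = 2*R² (w(R) = (R² + R²) + 0 = 2*R² + 0 = 2*R²)
(w(12) - 57)² = (2*12² - 57)² = (2*144 - 57)² = (288 - 57)² = 231² = 53361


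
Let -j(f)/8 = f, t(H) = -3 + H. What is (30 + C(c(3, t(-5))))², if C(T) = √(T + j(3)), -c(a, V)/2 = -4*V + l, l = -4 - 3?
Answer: (30 + I*√74)² ≈ 826.0 + 516.14*I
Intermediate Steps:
l = -7
c(a, V) = 14 + 8*V (c(a, V) = -2*(-4*V - 7) = -2*(-7 - 4*V) = 14 + 8*V)
j(f) = -8*f
C(T) = √(-24 + T) (C(T) = √(T - 8*3) = √(T - 24) = √(-24 + T))
(30 + C(c(3, t(-5))))² = (30 + √(-24 + (14 + 8*(-3 - 5))))² = (30 + √(-24 + (14 + 8*(-8))))² = (30 + √(-24 + (14 - 64)))² = (30 + √(-24 - 50))² = (30 + √(-74))² = (30 + I*√74)²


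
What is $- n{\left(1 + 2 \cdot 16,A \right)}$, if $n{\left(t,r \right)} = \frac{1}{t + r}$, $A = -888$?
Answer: $\frac{1}{855} \approx 0.0011696$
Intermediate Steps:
$n{\left(t,r \right)} = \frac{1}{r + t}$
$- n{\left(1 + 2 \cdot 16,A \right)} = - \frac{1}{-888 + \left(1 + 2 \cdot 16\right)} = - \frac{1}{-888 + \left(1 + 32\right)} = - \frac{1}{-888 + 33} = - \frac{1}{-855} = \left(-1\right) \left(- \frac{1}{855}\right) = \frac{1}{855}$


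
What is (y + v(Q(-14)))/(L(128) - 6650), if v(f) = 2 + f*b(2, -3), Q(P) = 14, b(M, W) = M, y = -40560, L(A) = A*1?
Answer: 6755/1087 ≈ 6.2143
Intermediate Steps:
L(A) = A
v(f) = 2 + 2*f (v(f) = 2 + f*2 = 2 + 2*f)
(y + v(Q(-14)))/(L(128) - 6650) = (-40560 + (2 + 2*14))/(128 - 6650) = (-40560 + (2 + 28))/(-6522) = (-40560 + 30)*(-1/6522) = -40530*(-1/6522) = 6755/1087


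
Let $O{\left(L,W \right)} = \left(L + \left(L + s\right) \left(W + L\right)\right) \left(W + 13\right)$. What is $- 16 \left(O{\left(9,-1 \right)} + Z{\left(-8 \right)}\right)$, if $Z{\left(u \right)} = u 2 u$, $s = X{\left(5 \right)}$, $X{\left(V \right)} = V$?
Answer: $-25280$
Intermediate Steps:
$s = 5$
$Z{\left(u \right)} = 2 u^{2}$ ($Z{\left(u \right)} = 2 u u = 2 u^{2}$)
$O{\left(L,W \right)} = \left(13 + W\right) \left(L + \left(5 + L\right) \left(L + W\right)\right)$ ($O{\left(L,W \right)} = \left(L + \left(L + 5\right) \left(W + L\right)\right) \left(W + 13\right) = \left(L + \left(5 + L\right) \left(L + W\right)\right) \left(13 + W\right) = \left(13 + W\right) \left(L + \left(5 + L\right) \left(L + W\right)\right)$)
$- 16 \left(O{\left(9,-1 \right)} + Z{\left(-8 \right)}\right) = - 16 \left(\left(5 \left(-1\right)^{2} + 13 \cdot 9^{2} + 65 \left(-1\right) + 78 \cdot 9 + 9 \left(-1\right)^{2} - 9^{2} + 19 \cdot 9 \left(-1\right)\right) + 2 \left(-8\right)^{2}\right) = - 16 \left(\left(5 \cdot 1 + 13 \cdot 81 - 65 + 702 + 9 \cdot 1 - 81 - 171\right) + 2 \cdot 64\right) = - 16 \left(\left(5 + 1053 - 65 + 702 + 9 - 81 - 171\right) + 128\right) = - 16 \left(1452 + 128\right) = \left(-16\right) 1580 = -25280$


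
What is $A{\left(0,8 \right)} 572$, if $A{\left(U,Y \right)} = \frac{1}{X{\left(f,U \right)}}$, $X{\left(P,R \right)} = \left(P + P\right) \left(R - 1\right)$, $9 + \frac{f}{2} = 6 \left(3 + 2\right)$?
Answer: $- \frac{143}{21} \approx -6.8095$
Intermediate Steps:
$f = 42$ ($f = -18 + 2 \cdot 6 \left(3 + 2\right) = -18 + 2 \cdot 6 \cdot 5 = -18 + 2 \cdot 30 = -18 + 60 = 42$)
$X{\left(P,R \right)} = 2 P \left(-1 + R\right)$
$A{\left(U,Y \right)} = \frac{1}{-84 + 84 U}$ ($A{\left(U,Y \right)} = \frac{1}{2 \cdot 42 \left(-1 + U\right)} = \frac{1}{-84 + 84 U}$)
$A{\left(0,8 \right)} 572 = \frac{1}{84 \left(-1 + 0\right)} 572 = \frac{1}{84 \left(-1\right)} 572 = \frac{1}{84} \left(-1\right) 572 = \left(- \frac{1}{84}\right) 572 = - \frac{143}{21}$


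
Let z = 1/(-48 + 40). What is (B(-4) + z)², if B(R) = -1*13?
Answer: 11025/64 ≈ 172.27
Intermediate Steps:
z = -⅛ (z = 1/(-8) = -⅛ ≈ -0.12500)
B(R) = -13
(B(-4) + z)² = (-13 - ⅛)² = (-105/8)² = 11025/64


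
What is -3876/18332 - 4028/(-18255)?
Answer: 771229/83662665 ≈ 0.0092183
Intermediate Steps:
-3876/18332 - 4028/(-18255) = -3876*1/18332 - 4028*(-1/18255) = -969/4583 + 4028/18255 = 771229/83662665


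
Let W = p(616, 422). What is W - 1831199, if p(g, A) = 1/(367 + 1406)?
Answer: -3246715826/1773 ≈ -1.8312e+6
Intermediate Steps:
p(g, A) = 1/1773
W = 1/1773 ≈ 0.00056402
W - 1831199 = 1/1773 - 1831199 = -3246715826/1773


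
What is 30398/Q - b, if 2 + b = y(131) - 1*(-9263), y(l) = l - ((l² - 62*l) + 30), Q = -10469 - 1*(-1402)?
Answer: -2959039/9067 ≈ -326.35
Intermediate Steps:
Q = -9067 (Q = -10469 + 1402 = -9067)
y(l) = -30 - l² + 63*l (y(l) = l - (30 + l² - 62*l) = l + (-30 - l² + 62*l) = -30 - l² + 63*l)
b = 323 (b = -2 + ((-30 - 1*131² + 63*131) - 1*(-9263)) = -2 + ((-30 - 1*17161 + 8253) + 9263) = -2 + ((-30 - 17161 + 8253) + 9263) = -2 + (-8938 + 9263) = -2 + 325 = 323)
30398/Q - b = 30398/(-9067) - 1*323 = 30398*(-1/9067) - 323 = -30398/9067 - 323 = -2959039/9067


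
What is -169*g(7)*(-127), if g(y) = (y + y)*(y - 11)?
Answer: -1201928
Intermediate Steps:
g(y) = 2*y*(-11 + y) (g(y) = (2*y)*(-11 + y) = 2*y*(-11 + y))
-169*g(7)*(-127) = -338*7*(-11 + 7)*(-127) = -338*7*(-4)*(-127) = -169*(-56)*(-127) = 9464*(-127) = -1201928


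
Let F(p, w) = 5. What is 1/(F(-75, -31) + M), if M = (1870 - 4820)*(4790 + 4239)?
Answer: -1/26635545 ≈ -3.7544e-8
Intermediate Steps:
M = -26635550 (M = -2950*9029 = -26635550)
1/(F(-75, -31) + M) = 1/(5 - 26635550) = 1/(-26635545) = -1/26635545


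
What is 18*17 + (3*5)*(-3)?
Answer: 261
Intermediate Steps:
18*17 + (3*5)*(-3) = 306 + 15*(-3) = 306 - 45 = 261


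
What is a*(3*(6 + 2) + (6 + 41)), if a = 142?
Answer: 10082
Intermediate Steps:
a*(3*(6 + 2) + (6 + 41)) = 142*(3*(6 + 2) + (6 + 41)) = 142*(3*8 + 47) = 142*(24 + 47) = 142*71 = 10082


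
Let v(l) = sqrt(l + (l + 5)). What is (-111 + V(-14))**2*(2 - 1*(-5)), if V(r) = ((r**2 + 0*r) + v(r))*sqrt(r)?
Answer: 7*(111 + sqrt(322) - 196*I*sqrt(14))**2 ≈ -3.6484e+6 - 1.3239e+6*I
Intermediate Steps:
v(l) = sqrt(5 + 2*l) (v(l) = sqrt(l + (5 + l)) = sqrt(5 + 2*l))
V(r) = sqrt(r)*(r**2 + sqrt(5 + 2*r)) (V(r) = ((r**2 + 0*r) + sqrt(5 + 2*r))*sqrt(r) = ((r**2 + 0) + sqrt(5 + 2*r))*sqrt(r) = (r**2 + sqrt(5 + 2*r))*sqrt(r) = sqrt(r)*(r**2 + sqrt(5 + 2*r)))
(-111 + V(-14))**2*(2 - 1*(-5)) = (-111 + sqrt(-14)*((-14)**2 + sqrt(5 + 2*(-14))))**2*(2 - 1*(-5)) = (-111 + (I*sqrt(14))*(196 + sqrt(5 - 28)))**2*(2 + 5) = (-111 + (I*sqrt(14))*(196 + sqrt(-23)))**2*7 = (-111 + (I*sqrt(14))*(196 + I*sqrt(23)))**2*7 = (-111 + I*sqrt(14)*(196 + I*sqrt(23)))**2*7 = 7*(-111 + I*sqrt(14)*(196 + I*sqrt(23)))**2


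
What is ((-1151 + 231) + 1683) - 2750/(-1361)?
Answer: 1041193/1361 ≈ 765.02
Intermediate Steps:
((-1151 + 231) + 1683) - 2750/(-1361) = (-920 + 1683) - 2750*(-1/1361) = 763 + 2750/1361 = 1041193/1361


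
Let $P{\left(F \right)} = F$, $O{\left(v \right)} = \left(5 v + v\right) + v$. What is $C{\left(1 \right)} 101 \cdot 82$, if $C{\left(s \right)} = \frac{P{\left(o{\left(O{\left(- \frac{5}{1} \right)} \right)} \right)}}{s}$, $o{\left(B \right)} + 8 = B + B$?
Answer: $-645996$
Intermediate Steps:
$O{\left(v \right)} = 7 v$ ($O{\left(v \right)} = 6 v + v = 7 v$)
$o{\left(B \right)} = -8 + 2 B$ ($o{\left(B \right)} = -8 + \left(B + B\right) = -8 + 2 B$)
$C{\left(s \right)} = - \frac{78}{s}$ ($C{\left(s \right)} = \frac{-8 + 2 \cdot 7 \left(- \frac{5}{1}\right)}{s} = \frac{-8 + 2 \cdot 7 \left(\left(-5\right) 1\right)}{s} = \frac{-8 + 2 \cdot 7 \left(-5\right)}{s} = \frac{-8 + 2 \left(-35\right)}{s} = \frac{-8 - 70}{s} = - \frac{78}{s}$)
$C{\left(1 \right)} 101 \cdot 82 = - \frac{78}{1} \cdot 101 \cdot 82 = \left(-78\right) 1 \cdot 101 \cdot 82 = \left(-78\right) 101 \cdot 82 = \left(-7878\right) 82 = -645996$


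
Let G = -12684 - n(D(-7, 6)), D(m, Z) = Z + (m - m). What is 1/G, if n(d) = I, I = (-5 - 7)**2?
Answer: -1/12828 ≈ -7.7954e-5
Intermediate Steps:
D(m, Z) = Z (D(m, Z) = Z + 0 = Z)
I = 144 (I = (-12)**2 = 144)
n(d) = 144
G = -12828 (G = -12684 - 1*144 = -12684 - 144 = -12828)
1/G = 1/(-12828) = -1/12828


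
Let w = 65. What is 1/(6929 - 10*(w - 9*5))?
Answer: 1/6729 ≈ 0.00014861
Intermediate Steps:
1/(6929 - 10*(w - 9*5)) = 1/(6929 - 10*(65 - 9*5)) = 1/(6929 - 10*(65 - 45)) = 1/(6929 - 10*20) = 1/(6929 - 200) = 1/6729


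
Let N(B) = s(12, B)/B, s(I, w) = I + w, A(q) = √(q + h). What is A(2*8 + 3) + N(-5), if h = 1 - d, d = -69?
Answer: -7/5 + √89 ≈ 8.0340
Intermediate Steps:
h = 70 (h = 1 - 1*(-69) = 1 + 69 = 70)
A(q) = √(70 + q) (A(q) = √(q + 70) = √(70 + q))
N(B) = (12 + B)/B
A(2*8 + 3) + N(-5) = √(70 + (2*8 + 3)) + (12 - 5)/(-5) = √(70 + (16 + 3)) - ⅕*7 = √(70 + 19) - 7/5 = √89 - 7/5 = -7/5 + √89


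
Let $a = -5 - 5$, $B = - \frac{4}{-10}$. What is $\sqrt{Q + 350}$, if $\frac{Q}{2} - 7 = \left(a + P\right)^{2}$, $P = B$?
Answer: $\frac{2 \sqrt{3427}}{5} \approx 23.416$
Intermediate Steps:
$B = \frac{2}{5}$ ($B = \left(-4\right) \left(- \frac{1}{10}\right) = \frac{2}{5} \approx 0.4$)
$a = -10$ ($a = -5 - 5 = -10$)
$P = \frac{2}{5} \approx 0.4$
$Q = \frac{4958}{25}$ ($Q = 14 + 2 \left(-10 + \frac{2}{5}\right)^{2} = 14 + 2 \left(- \frac{48}{5}\right)^{2} = 14 + 2 \cdot \frac{2304}{25} = 14 + \frac{4608}{25} = \frac{4958}{25} \approx 198.32$)
$\sqrt{Q + 350} = \sqrt{\frac{4958}{25} + 350} = \sqrt{\frac{13708}{25}} = \frac{2 \sqrt{3427}}{5}$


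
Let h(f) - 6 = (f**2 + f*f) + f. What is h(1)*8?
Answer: 72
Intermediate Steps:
h(f) = 6 + f + 2*f**2 (h(f) = 6 + ((f**2 + f*f) + f) = 6 + ((f**2 + f**2) + f) = 6 + (2*f**2 + f) = 6 + (f + 2*f**2) = 6 + f + 2*f**2)
h(1)*8 = (6 + 1 + 2*1**2)*8 = (6 + 1 + 2*1)*8 = (6 + 1 + 2)*8 = 9*8 = 72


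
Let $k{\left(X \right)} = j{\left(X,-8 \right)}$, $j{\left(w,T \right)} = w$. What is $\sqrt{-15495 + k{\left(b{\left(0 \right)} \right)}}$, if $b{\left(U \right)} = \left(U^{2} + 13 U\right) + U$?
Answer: $i \sqrt{15495} \approx 124.48 i$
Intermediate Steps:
$b{\left(U \right)} = U^{2} + 14 U$
$k{\left(X \right)} = X$
$\sqrt{-15495 + k{\left(b{\left(0 \right)} \right)}} = \sqrt{-15495 + 0 \left(14 + 0\right)} = \sqrt{-15495 + 0 \cdot 14} = \sqrt{-15495 + 0} = \sqrt{-15495} = i \sqrt{15495}$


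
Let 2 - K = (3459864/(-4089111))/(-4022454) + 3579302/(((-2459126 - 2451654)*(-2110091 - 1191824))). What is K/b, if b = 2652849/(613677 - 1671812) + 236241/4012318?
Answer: -1451704032843962823119635604315074511/1777045718351828074012984623617425485 ≈ -0.81692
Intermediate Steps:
b = -10394098923447/4245574106930 (b = 2652849/(-1058135) + 236241*(1/4012318) = 2652849*(-1/1058135) + 236241/4012318 = -2652849/1058135 + 236241/4012318 = -10394098923447/4245574106930 ≈ -2.4482)
K = 44451355580312983545378151/22225682580777836369268150 (K = 2 - ((3459864/(-4089111))/(-4022454) + 3579302/(((-2459126 - 2451654)*(-2110091 - 1191824)))) = 2 - ((3459864*(-1/4089111))*(-1/4022454) + 3579302/((-4910780*(-3301915)))) = 2 - (-1153288/1363037*(-1/4022454) + 3579302/16214978143700) = 2 - (576644/2741376816399 + 3579302*(1/16214978143700)) = 2 - (576644/2741376816399 + 1789651/8107489071850) = 2 - 1*9581242689193158149/22225682580777836369268150 = 2 - 9581242689193158149/22225682580777836369268150 = 44451355580312983545378151/22225682580777836369268150 ≈ 2.0000)
K/b = 44451355580312983545378151/(22225682580777836369268150*(-10394098923447/4245574106930)) = (44451355580312983545378151/22225682580777836369268150)*(-4245574106930/10394098923447) = -1451704032843962823119635604315074511/1777045718351828074012984623617425485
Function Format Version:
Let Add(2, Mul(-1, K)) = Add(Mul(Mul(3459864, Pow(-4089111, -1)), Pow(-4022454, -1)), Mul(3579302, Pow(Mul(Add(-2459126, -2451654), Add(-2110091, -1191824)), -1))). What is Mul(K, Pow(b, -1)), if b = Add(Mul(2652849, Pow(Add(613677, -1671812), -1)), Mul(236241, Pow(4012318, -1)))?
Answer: Rational(-1451704032843962823119635604315074511, 1777045718351828074012984623617425485) ≈ -0.81692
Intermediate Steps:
b = Rational(-10394098923447, 4245574106930) (b = Add(Mul(2652849, Pow(-1058135, -1)), Mul(236241, Rational(1, 4012318))) = Add(Mul(2652849, Rational(-1, 1058135)), Rational(236241, 4012318)) = Add(Rational(-2652849, 1058135), Rational(236241, 4012318)) = Rational(-10394098923447, 4245574106930) ≈ -2.4482)
K = Rational(44451355580312983545378151, 22225682580777836369268150) (K = Add(2, Mul(-1, Add(Mul(Mul(3459864, Pow(-4089111, -1)), Pow(-4022454, -1)), Mul(3579302, Pow(Mul(Add(-2459126, -2451654), Add(-2110091, -1191824)), -1))))) = Add(2, Mul(-1, Add(Mul(Mul(3459864, Rational(-1, 4089111)), Rational(-1, 4022454)), Mul(3579302, Pow(Mul(-4910780, -3301915), -1))))) = Add(2, Mul(-1, Add(Mul(Rational(-1153288, 1363037), Rational(-1, 4022454)), Mul(3579302, Pow(16214978143700, -1))))) = Add(2, Mul(-1, Add(Rational(576644, 2741376816399), Mul(3579302, Rational(1, 16214978143700))))) = Add(2, Mul(-1, Add(Rational(576644, 2741376816399), Rational(1789651, 8107489071850)))) = Add(2, Mul(-1, Rational(9581242689193158149, 22225682580777836369268150))) = Add(2, Rational(-9581242689193158149, 22225682580777836369268150)) = Rational(44451355580312983545378151, 22225682580777836369268150) ≈ 2.0000)
Mul(K, Pow(b, -1)) = Mul(Rational(44451355580312983545378151, 22225682580777836369268150), Pow(Rational(-10394098923447, 4245574106930), -1)) = Mul(Rational(44451355580312983545378151, 22225682580777836369268150), Rational(-4245574106930, 10394098923447)) = Rational(-1451704032843962823119635604315074511, 1777045718351828074012984623617425485)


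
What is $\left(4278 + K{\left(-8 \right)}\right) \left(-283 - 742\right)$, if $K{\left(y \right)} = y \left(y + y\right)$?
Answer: $-4516150$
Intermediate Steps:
$K{\left(y \right)} = 2 y^{2}$ ($K{\left(y \right)} = y 2 y = 2 y^{2}$)
$\left(4278 + K{\left(-8 \right)}\right) \left(-283 - 742\right) = \left(4278 + 2 \left(-8\right)^{2}\right) \left(-283 - 742\right) = \left(4278 + 2 \cdot 64\right) \left(-1025\right) = \left(4278 + 128\right) \left(-1025\right) = 4406 \left(-1025\right) = -4516150$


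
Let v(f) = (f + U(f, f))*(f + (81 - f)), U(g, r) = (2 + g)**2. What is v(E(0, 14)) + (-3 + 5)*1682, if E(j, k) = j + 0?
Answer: 3688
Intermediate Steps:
E(j, k) = j
v(f) = 81*f + 81*(2 + f)**2 (v(f) = (f + (2 + f)**2)*(f + (81 - f)) = (f + (2 + f)**2)*81 = 81*f + 81*(2 + f)**2)
v(E(0, 14)) + (-3 + 5)*1682 = (81*0 + 81*(2 + 0)**2) + (-3 + 5)*1682 = (0 + 81*2**2) + 2*1682 = (0 + 81*4) + 3364 = (0 + 324) + 3364 = 324 + 3364 = 3688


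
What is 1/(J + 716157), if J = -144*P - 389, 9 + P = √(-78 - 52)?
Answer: 89633/64272934472 + 9*I*√130/32136467236 ≈ 1.3946e-6 + 3.1931e-9*I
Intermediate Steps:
P = -9 + I*√130 (P = -9 + √(-78 - 52) = -9 + √(-130) = -9 + I*√130 ≈ -9.0 + 11.402*I)
J = 907 - 144*I*√130 (J = -144*(-9 + I*√130) - 389 = (1296 - 144*I*√130) - 389 = 907 - 144*I*√130 ≈ 907.0 - 1641.9*I)
1/(J + 716157) = 1/((907 - 144*I*√130) + 716157) = 1/(717064 - 144*I*√130)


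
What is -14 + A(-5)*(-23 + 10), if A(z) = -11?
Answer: 129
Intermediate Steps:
-14 + A(-5)*(-23 + 10) = -14 - 11*(-23 + 10) = -14 - 11*(-13) = -14 + 143 = 129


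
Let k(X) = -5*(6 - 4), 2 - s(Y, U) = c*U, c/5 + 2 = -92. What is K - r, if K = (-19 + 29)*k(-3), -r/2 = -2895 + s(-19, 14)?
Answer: 7274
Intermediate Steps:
c = -470 (c = -10 + 5*(-92) = -10 - 460 = -470)
s(Y, U) = 2 + 470*U (s(Y, U) = 2 - (-470)*U = 2 + 470*U)
k(X) = -10 (k(X) = -5*2 = -10)
r = -7374 (r = -2*(-2895 + (2 + 470*14)) = -2*(-2895 + (2 + 6580)) = -2*(-2895 + 6582) = -2*3687 = -7374)
K = -100 (K = (-19 + 29)*(-10) = 10*(-10) = -100)
K - r = -100 - 1*(-7374) = -100 + 7374 = 7274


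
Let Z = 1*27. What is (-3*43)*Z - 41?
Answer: -3524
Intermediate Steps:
Z = 27
(-3*43)*Z - 41 = -3*43*27 - 41 = -129*27 - 41 = -3483 - 41 = -3524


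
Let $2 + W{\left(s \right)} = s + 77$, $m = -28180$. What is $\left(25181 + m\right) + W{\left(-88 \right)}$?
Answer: $-3012$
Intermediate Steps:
$W{\left(s \right)} = 75 + s$ ($W{\left(s \right)} = -2 + \left(s + 77\right) = -2 + \left(77 + s\right) = 75 + s$)
$\left(25181 + m\right) + W{\left(-88 \right)} = \left(25181 - 28180\right) + \left(75 - 88\right) = -2999 - 13 = -3012$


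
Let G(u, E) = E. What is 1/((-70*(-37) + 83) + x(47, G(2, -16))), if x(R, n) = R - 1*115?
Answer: 1/2605 ≈ 0.00038388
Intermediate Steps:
x(R, n) = -115 + R (x(R, n) = R - 115 = -115 + R)
1/((-70*(-37) + 83) + x(47, G(2, -16))) = 1/((-70*(-37) + 83) + (-115 + 47)) = 1/((2590 + 83) - 68) = 1/(2673 - 68) = 1/2605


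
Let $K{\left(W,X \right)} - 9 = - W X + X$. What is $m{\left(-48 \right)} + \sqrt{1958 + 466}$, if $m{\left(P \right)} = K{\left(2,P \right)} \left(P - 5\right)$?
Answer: $-3021 + 2 \sqrt{606} \approx -2971.8$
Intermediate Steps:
$K{\left(W,X \right)} = 9 + X - W X$ ($K{\left(W,X \right)} = 9 + \left(- W X + X\right) = 9 - \left(- X + W X\right) = 9 + X - W X$)
$m{\left(P \right)} = \left(-5 + P\right) \left(9 - P\right)$ ($m{\left(P \right)} = \left(9 + P - 2 P\right) \left(P - 5\right) = \left(9 + P - 2 P\right) \left(-5 + P\right) = \left(9 - P\right) \left(-5 + P\right) = \left(-5 + P\right) \left(9 - P\right)$)
$m{\left(-48 \right)} + \sqrt{1958 + 466} = - \left(-9 - 48\right) \left(-5 - 48\right) + \sqrt{1958 + 466} = \left(-1\right) \left(-57\right) \left(-53\right) + \sqrt{2424} = -3021 + 2 \sqrt{606}$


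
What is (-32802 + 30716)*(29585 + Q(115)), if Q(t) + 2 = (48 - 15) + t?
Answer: -62018866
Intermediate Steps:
Q(t) = 31 + t (Q(t) = -2 + ((48 - 15) + t) = -2 + (33 + t) = 31 + t)
(-32802 + 30716)*(29585 + Q(115)) = (-32802 + 30716)*(29585 + (31 + 115)) = -2086*(29585 + 146) = -2086*29731 = -62018866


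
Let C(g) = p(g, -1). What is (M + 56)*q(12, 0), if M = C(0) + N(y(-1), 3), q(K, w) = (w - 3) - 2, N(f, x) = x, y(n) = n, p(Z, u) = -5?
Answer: -270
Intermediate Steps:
C(g) = -5
q(K, w) = -5 + w (q(K, w) = (-3 + w) - 2 = -5 + w)
M = -2 (M = -5 + 3 = -2)
(M + 56)*q(12, 0) = (-2 + 56)*(-5 + 0) = 54*(-5) = -270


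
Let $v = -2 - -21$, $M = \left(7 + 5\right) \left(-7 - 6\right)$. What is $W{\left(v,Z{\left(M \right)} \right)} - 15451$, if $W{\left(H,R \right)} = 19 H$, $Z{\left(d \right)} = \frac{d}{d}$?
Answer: $-15090$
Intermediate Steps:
$M = -156$ ($M = 12 \left(-13\right) = -156$)
$Z{\left(d \right)} = 1$
$v = 19$ ($v = -2 + 21 = 19$)
$W{\left(v,Z{\left(M \right)} \right)} - 15451 = 19 \cdot 19 - 15451 = 361 - 15451 = -15090$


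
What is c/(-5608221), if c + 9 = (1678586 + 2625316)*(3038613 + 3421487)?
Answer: -9267879103397/1869407 ≈ -4.9577e+6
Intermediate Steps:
c = 27803637310191 (c = -9 + (1678586 + 2625316)*(3038613 + 3421487) = -9 + 4303902*6460100 = -9 + 27803637310200 = 27803637310191)
c/(-5608221) = 27803637310191/(-5608221) = 27803637310191*(-1/5608221) = -9267879103397/1869407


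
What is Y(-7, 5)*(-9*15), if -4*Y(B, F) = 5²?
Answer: 3375/4 ≈ 843.75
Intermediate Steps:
Y(B, F) = -25/4 (Y(B, F) = -¼*5² = -¼*25 = -25/4)
Y(-7, 5)*(-9*15) = -(-225)*15/4 = -25/4*(-135) = 3375/4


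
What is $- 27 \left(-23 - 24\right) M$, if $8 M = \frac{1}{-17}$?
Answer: $- \frac{1269}{136} \approx -9.3309$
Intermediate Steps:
$M = - \frac{1}{136}$ ($M = \frac{1}{8 \left(-17\right)} = \frac{1}{8} \left(- \frac{1}{17}\right) = - \frac{1}{136} \approx -0.0073529$)
$- 27 \left(-23 - 24\right) M = - 27 \left(-23 - 24\right) \left(- \frac{1}{136}\right) = \left(-27\right) \left(-47\right) \left(- \frac{1}{136}\right) = 1269 \left(- \frac{1}{136}\right) = - \frac{1269}{136}$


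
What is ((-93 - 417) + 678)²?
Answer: 28224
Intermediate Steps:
((-93 - 417) + 678)² = (-510 + 678)² = 168² = 28224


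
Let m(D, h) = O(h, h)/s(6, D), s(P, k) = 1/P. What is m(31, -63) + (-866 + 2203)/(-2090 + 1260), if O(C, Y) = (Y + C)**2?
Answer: 79061143/830 ≈ 95254.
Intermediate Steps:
O(C, Y) = (C + Y)**2
m(D, h) = 24*h**2 (m(D, h) = (h + h)**2/(1/6) = (2*h)**2/(1/6) = (4*h**2)*6 = 24*h**2)
m(31, -63) + (-866 + 2203)/(-2090 + 1260) = 24*(-63)**2 + (-866 + 2203)/(-2090 + 1260) = 24*3969 + 1337/(-830) = 95256 + 1337*(-1/830) = 95256 - 1337/830 = 79061143/830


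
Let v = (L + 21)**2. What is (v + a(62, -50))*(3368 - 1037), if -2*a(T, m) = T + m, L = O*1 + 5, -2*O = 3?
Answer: 5540787/4 ≈ 1.3852e+6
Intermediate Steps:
O = -3/2 (O = -1/2*3 = -3/2 ≈ -1.5000)
L = 7/2 (L = -3/2*1 + 5 = -3/2 + 5 = 7/2 ≈ 3.5000)
v = 2401/4 (v = (7/2 + 21)**2 = (49/2)**2 = 2401/4 ≈ 600.25)
a(T, m) = -T/2 - m/2 (a(T, m) = -(T + m)/2 = -T/2 - m/2)
(v + a(62, -50))*(3368 - 1037) = (2401/4 + (-1/2*62 - 1/2*(-50)))*(3368 - 1037) = (2401/4 + (-31 + 25))*2331 = (2401/4 - 6)*2331 = (2377/4)*2331 = 5540787/4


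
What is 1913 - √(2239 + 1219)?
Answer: 1913 - √3458 ≈ 1854.2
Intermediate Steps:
1913 - √(2239 + 1219) = 1913 - √3458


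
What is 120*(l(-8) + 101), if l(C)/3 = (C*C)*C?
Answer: -172200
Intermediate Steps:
l(C) = 3*C³ (l(C) = 3*((C*C)*C) = 3*(C²*C) = 3*C³)
120*(l(-8) + 101) = 120*(3*(-8)³ + 101) = 120*(3*(-512) + 101) = 120*(-1536 + 101) = 120*(-1435) = -172200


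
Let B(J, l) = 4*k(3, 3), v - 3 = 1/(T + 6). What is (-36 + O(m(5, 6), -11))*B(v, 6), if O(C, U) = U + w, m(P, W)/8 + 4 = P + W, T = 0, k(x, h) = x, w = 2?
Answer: -540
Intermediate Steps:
m(P, W) = -32 + 8*P + 8*W (m(P, W) = -32 + 8*(P + W) = -32 + (8*P + 8*W) = -32 + 8*P + 8*W)
O(C, U) = 2 + U (O(C, U) = U + 2 = 2 + U)
v = 19/6 (v = 3 + 1/(0 + 6) = 3 + 1/6 = 3 + ⅙ = 19/6 ≈ 3.1667)
B(J, l) = 12 (B(J, l) = 4*3 = 12)
(-36 + O(m(5, 6), -11))*B(v, 6) = (-36 + (2 - 11))*12 = (-36 - 9)*12 = -45*12 = -540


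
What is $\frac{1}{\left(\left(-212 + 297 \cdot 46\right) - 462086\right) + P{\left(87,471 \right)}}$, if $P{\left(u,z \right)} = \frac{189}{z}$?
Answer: $- \frac{157}{70435789} \approx -2.229 \cdot 10^{-6}$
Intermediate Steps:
$\frac{1}{\left(\left(-212 + 297 \cdot 46\right) - 462086\right) + P{\left(87,471 \right)}} = \frac{1}{\left(\left(-212 + 297 \cdot 46\right) - 462086\right) + \frac{189}{471}} = \frac{1}{\left(\left(-212 + 13662\right) - 462086\right) + 189 \cdot \frac{1}{471}} = \frac{1}{\left(13450 - 462086\right) + \frac{63}{157}} = \frac{1}{-448636 + \frac{63}{157}} = \frac{1}{- \frac{70435789}{157}} = - \frac{157}{70435789}$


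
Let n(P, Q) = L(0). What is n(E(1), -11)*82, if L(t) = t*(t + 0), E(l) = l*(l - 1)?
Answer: 0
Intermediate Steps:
E(l) = l*(-1 + l)
L(t) = t² (L(t) = t*t = t²)
n(P, Q) = 0 (n(P, Q) = 0² = 0)
n(E(1), -11)*82 = 0*82 = 0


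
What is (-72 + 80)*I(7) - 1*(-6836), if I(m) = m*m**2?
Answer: 9580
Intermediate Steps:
I(m) = m**3
(-72 + 80)*I(7) - 1*(-6836) = (-72 + 80)*7**3 - 1*(-6836) = 8*343 + 6836 = 2744 + 6836 = 9580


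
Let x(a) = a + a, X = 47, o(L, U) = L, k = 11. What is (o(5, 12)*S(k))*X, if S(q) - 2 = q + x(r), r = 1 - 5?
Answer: 1175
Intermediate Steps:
r = -4
x(a) = 2*a
S(q) = -6 + q (S(q) = 2 + (q + 2*(-4)) = 2 + (q - 8) = 2 + (-8 + q) = -6 + q)
(o(5, 12)*S(k))*X = (5*(-6 + 11))*47 = (5*5)*47 = 25*47 = 1175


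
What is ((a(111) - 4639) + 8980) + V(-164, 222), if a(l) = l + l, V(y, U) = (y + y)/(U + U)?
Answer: 506411/111 ≈ 4562.3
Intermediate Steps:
V(y, U) = y/U (V(y, U) = (2*y)/((2*U)) = (2*y)*(1/(2*U)) = y/U)
a(l) = 2*l
((a(111) - 4639) + 8980) + V(-164, 222) = ((2*111 - 4639) + 8980) - 164/222 = ((222 - 4639) + 8980) - 164*1/222 = (-4417 + 8980) - 82/111 = 4563 - 82/111 = 506411/111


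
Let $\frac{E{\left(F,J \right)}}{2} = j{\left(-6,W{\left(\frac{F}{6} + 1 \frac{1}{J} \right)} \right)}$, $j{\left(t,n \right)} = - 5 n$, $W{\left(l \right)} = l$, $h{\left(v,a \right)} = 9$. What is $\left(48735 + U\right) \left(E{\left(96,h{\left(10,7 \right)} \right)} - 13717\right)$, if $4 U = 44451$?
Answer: $- \frac{3322294897}{4} \approx -8.3057 \cdot 10^{8}$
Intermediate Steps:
$U = \frac{44451}{4}$ ($U = \frac{1}{4} \cdot 44451 = \frac{44451}{4} \approx 11113.0$)
$E{\left(F,J \right)} = - \frac{10}{J} - \frac{5 F}{3}$ ($E{\left(F,J \right)} = 2 \left(- 5 \left(\frac{F}{6} + 1 \frac{1}{J}\right)\right) = 2 \left(- 5 \left(F \frac{1}{6} + \frac{1}{J}\right)\right) = 2 \left(- 5 \left(\frac{F}{6} + \frac{1}{J}\right)\right) = 2 \left(- 5 \left(\frac{1}{J} + \frac{F}{6}\right)\right) = 2 \left(- \frac{5}{J} - \frac{5 F}{6}\right) = - \frac{10}{J} - \frac{5 F}{3}$)
$\left(48735 + U\right) \left(E{\left(96,h{\left(10,7 \right)} \right)} - 13717\right) = \left(48735 + \frac{44451}{4}\right) \left(\left(- \frac{10}{9} - 160\right) - 13717\right) = \frac{239391 \left(\left(\left(-10\right) \frac{1}{9} - 160\right) - 13717\right)}{4} = \frac{239391 \left(\left(- \frac{10}{9} - 160\right) - 13717\right)}{4} = \frac{239391 \left(- \frac{1450}{9} - 13717\right)}{4} = \frac{239391}{4} \left(- \frac{124903}{9}\right) = - \frac{3322294897}{4}$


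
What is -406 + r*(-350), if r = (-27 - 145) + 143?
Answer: 9744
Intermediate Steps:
r = -29 (r = -172 + 143 = -29)
-406 + r*(-350) = -406 - 29*(-350) = -406 + 10150 = 9744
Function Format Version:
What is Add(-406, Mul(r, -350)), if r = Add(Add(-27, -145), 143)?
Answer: 9744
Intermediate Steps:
r = -29 (r = Add(-172, 143) = -29)
Add(-406, Mul(r, -350)) = Add(-406, Mul(-29, -350)) = Add(-406, 10150) = 9744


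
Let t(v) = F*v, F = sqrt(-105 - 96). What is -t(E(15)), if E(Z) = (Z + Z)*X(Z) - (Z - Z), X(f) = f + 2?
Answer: -510*I*sqrt(201) ≈ -7230.5*I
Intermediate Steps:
X(f) = 2 + f
E(Z) = 2*Z*(2 + Z) (E(Z) = (Z + Z)*(2 + Z) - (Z - Z) = (2*Z)*(2 + Z) - 1*0 = 2*Z*(2 + Z) + 0 = 2*Z*(2 + Z))
F = I*sqrt(201) (F = sqrt(-201) = I*sqrt(201) ≈ 14.177*I)
t(v) = I*v*sqrt(201) (t(v) = (I*sqrt(201))*v = I*v*sqrt(201))
-t(E(15)) = -I*2*15*(2 + 15)*sqrt(201) = -I*2*15*17*sqrt(201) = -I*510*sqrt(201) = -510*I*sqrt(201)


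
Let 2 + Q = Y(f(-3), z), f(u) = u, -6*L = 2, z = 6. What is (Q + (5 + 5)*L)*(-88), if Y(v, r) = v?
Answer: 2200/3 ≈ 733.33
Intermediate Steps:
L = -1/3 (L = -1/6*2 = -1/3 ≈ -0.33333)
Q = -5 (Q = -2 - 3 = -5)
(Q + (5 + 5)*L)*(-88) = (-5 + (5 + 5)*(-1/3))*(-88) = (-5 + 10*(-1/3))*(-88) = (-5 - 10/3)*(-88) = -25/3*(-88) = 2200/3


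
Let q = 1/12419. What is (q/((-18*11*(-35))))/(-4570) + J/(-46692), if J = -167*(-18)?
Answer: -32841466154947/510124330554300 ≈ -0.064379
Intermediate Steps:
J = 3006
q = 1/12419 ≈ 8.0522e-5
(q/((-18*11*(-35))))/(-4570) + J/(-46692) = (1/(12419*((-18*11*(-35)))))/(-4570) + 3006/(-46692) = (1/(12419*((-198*(-35)))))*(-1/4570) + 3006*(-1/46692) = ((1/12419)/6930)*(-1/4570) - 167/2594 = ((1/12419)*(1/6930))*(-1/4570) - 167/2594 = (1/86063670)*(-1/4570) - 167/2594 = -1/393310971900 - 167/2594 = -32841466154947/510124330554300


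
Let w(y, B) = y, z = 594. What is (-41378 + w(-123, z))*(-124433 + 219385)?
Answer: -3940602952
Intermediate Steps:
(-41378 + w(-123, z))*(-124433 + 219385) = (-41378 - 123)*(-124433 + 219385) = -41501*94952 = -3940602952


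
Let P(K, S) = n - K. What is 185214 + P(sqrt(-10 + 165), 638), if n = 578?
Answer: 185792 - sqrt(155) ≈ 1.8578e+5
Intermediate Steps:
P(K, S) = 578 - K
185214 + P(sqrt(-10 + 165), 638) = 185214 + (578 - sqrt(-10 + 165)) = 185214 + (578 - sqrt(155)) = 185792 - sqrt(155)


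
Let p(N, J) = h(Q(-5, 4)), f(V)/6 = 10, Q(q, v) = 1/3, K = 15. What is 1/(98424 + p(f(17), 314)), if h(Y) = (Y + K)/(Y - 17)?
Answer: 25/2460577 ≈ 1.0160e-5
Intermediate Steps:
Q(q, v) = ⅓
f(V) = 60 (f(V) = 6*10 = 60)
h(Y) = (15 + Y)/(-17 + Y) (h(Y) = (Y + 15)/(Y - 17) = (15 + Y)/(-17 + Y))
p(N, J) = -23/25 (p(N, J) = (15 + ⅓)/(-17 + ⅓) = (46/3)/(-50/3) = -3/50*46/3 = -23/25)
1/(98424 + p(f(17), 314)) = 1/(98424 - 23/25) = 1/(2460577/25) = 25/2460577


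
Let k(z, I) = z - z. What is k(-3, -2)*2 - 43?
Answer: -43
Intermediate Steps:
k(z, I) = 0
k(-3, -2)*2 - 43 = 0*2 - 43 = 0 - 43 = -43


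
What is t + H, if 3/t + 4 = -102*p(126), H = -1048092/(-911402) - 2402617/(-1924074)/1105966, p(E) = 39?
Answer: 2218809565279461915545/1930699964462287209444 ≈ 1.1492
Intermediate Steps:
H = 1115150244008157781/969713693853484284 (H = -1048092*(-1/911402) - 2402617*(-1/1924074)*(1/1105966) = 524046/455701 + (2402617/1924074)*(1/1105966) = 524046/455701 + 2402617/2127960425484 = 1115150244008157781/969713693853484284 ≈ 1.1500)
t = -3/3982 (t = 3/(-4 - 102*39) = 3/(-4 - 3978) = 3/(-3982) = 3*(-1/3982) = -3/3982 ≈ -0.00075339)
t + H = -3/3982 + 1115150244008157781/969713693853484284 = 2218809565279461915545/1930699964462287209444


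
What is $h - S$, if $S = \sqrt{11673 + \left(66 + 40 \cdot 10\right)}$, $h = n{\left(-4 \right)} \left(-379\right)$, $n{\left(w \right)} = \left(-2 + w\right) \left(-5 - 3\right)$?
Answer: $-18192 - \sqrt{12139} \approx -18302.0$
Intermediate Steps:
$n{\left(w \right)} = 16 - 8 w$ ($n{\left(w \right)} = \left(-2 + w\right) \left(-8\right) = 16 - 8 w$)
$h = -18192$ ($h = \left(16 - -32\right) \left(-379\right) = \left(16 + 32\right) \left(-379\right) = 48 \left(-379\right) = -18192$)
$S = \sqrt{12139}$ ($S = \sqrt{11673 + \left(66 + 400\right)} = \sqrt{11673 + 466} = \sqrt{12139} \approx 110.18$)
$h - S = -18192 - \sqrt{12139}$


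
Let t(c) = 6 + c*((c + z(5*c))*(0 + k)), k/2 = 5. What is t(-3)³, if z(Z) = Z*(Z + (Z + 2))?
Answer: -1955000600064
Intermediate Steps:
k = 10 (k = 2*5 = 10)
z(Z) = Z*(2 + 2*Z) (z(Z) = Z*(Z + (2 + Z)) = Z*(2 + 2*Z))
t(c) = 6 + c*(10*c + 100*c*(1 + 5*c)) (t(c) = 6 + c*((c + 2*(5*c)*(1 + 5*c))*(0 + 10)) = 6 + c*((c + 10*c*(1 + 5*c))*10) = 6 + c*(10*c + 100*c*(1 + 5*c)))
t(-3)³ = (6 + 110*(-3)² + 500*(-3)³)³ = (6 + 110*9 + 500*(-27))³ = (6 + 990 - 13500)³ = (-12504)³ = -1955000600064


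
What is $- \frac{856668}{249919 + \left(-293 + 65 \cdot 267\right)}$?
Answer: $- \frac{856668}{266981} \approx -3.2087$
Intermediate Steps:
$- \frac{856668}{249919 + \left(-293 + 65 \cdot 267\right)} = - \frac{856668}{249919 + \left(-293 + 17355\right)} = - \frac{856668}{249919 + 17062} = - \frac{856668}{266981}$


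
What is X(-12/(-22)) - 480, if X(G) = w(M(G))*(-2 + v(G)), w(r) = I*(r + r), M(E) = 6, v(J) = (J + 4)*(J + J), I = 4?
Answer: -40896/121 ≈ -337.98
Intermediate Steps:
v(J) = 2*J*(4 + J) (v(J) = (4 + J)*(2*J) = 2*J*(4 + J))
w(r) = 8*r (w(r) = 4*(r + r) = 4*(2*r) = 8*r)
X(G) = -96 + 96*G*(4 + G) (X(G) = (8*6)*(-2 + 2*G*(4 + G)) = 48*(-2 + 2*G*(4 + G)) = -96 + 96*G*(4 + G))
X(-12/(-22)) - 480 = (-96 + 96*(-12/(-22))*(4 - 12/(-22))) - 480 = (-96 + 96*(-12*(-1/22))*(4 - 12*(-1/22))) - 480 = (-96 + 96*(6/11)*(4 + 6/11)) - 480 = (-96 + 96*(6/11)*(50/11)) - 480 = (-96 + 28800/121) - 480 = 17184/121 - 480 = -40896/121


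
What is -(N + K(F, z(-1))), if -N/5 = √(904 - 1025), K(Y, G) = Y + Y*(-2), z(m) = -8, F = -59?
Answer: -59 + 55*I ≈ -59.0 + 55.0*I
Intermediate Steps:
K(Y, G) = -Y (K(Y, G) = Y - 2*Y = -Y)
N = -55*I (N = -5*√(904 - 1025) = -55*I ≈ -55.0*I)
-(N + K(F, z(-1))) = -(-55*I - 1*(-59)) = -(-55*I + 59) = -(59 - 55*I) = -59 + 55*I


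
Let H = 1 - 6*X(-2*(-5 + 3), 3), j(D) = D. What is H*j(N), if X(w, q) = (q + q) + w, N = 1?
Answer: -59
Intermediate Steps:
X(w, q) = w + 2*q (X(w, q) = 2*q + w = w + 2*q)
H = -59 (H = 1 - 6*(-2*(-5 + 3) + 2*3) = 1 - 6*(-2*(-2) + 6) = 1 - 6*(4 + 6) = 1 - 6*10 = 1 - 60 = -59)
H*j(N) = -59*1 = -59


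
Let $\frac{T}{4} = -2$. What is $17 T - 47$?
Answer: $-183$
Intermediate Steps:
$T = -8$ ($T = 4 \left(-2\right) = -8$)
$17 T - 47 = 17 \left(-8\right) - 47 = -136 - 47 = -183$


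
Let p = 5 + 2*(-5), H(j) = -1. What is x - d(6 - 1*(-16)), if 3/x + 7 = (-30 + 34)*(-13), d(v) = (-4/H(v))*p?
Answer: 1177/59 ≈ 19.949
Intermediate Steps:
p = -5 (p = 5 - 10 = -5)
d(v) = -20 (d(v) = -4/(-1)*(-5) = -4*(-1)*(-5) = 4*(-5) = -20)
x = -3/59 (x = 3/(-7 + (-30 + 34)*(-13)) = 3/(-7 + 4*(-13)) = 3/(-7 - 52) = 3/(-59) = 3*(-1/59) = -3/59 ≈ -0.050847)
x - d(6 - 1*(-16)) = -3/59 - 1*(-20) = -3/59 + 20 = 1177/59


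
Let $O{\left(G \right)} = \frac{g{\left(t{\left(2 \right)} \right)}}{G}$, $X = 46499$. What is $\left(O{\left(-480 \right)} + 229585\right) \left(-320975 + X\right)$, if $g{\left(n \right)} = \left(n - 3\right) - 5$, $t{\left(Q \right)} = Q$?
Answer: $- \frac{1260311517819}{20} \approx -6.3016 \cdot 10^{10}$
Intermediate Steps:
$g{\left(n \right)} = -8 + n$ ($g{\left(n \right)} = \left(-3 + n\right) - 5 = -8 + n$)
$O{\left(G \right)} = - \frac{6}{G}$ ($O{\left(G \right)} = \frac{-8 + 2}{G} = - \frac{6}{G}$)
$\left(O{\left(-480 \right)} + 229585\right) \left(-320975 + X\right) = \left(- \frac{6}{-480} + 229585\right) \left(-320975 + 46499\right) = \left(\left(-6\right) \left(- \frac{1}{480}\right) + 229585\right) \left(-274476\right) = \left(\frac{1}{80} + 229585\right) \left(-274476\right) = \frac{18366801}{80} \left(-274476\right) = - \frac{1260311517819}{20}$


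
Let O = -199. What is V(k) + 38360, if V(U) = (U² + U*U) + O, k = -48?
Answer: 42769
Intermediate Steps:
V(U) = -199 + 2*U² (V(U) = (U² + U*U) - 199 = (U² + U²) - 199 = 2*U² - 199 = -199 + 2*U²)
V(k) + 38360 = (-199 + 2*(-48)²) + 38360 = (-199 + 2*2304) + 38360 = (-199 + 4608) + 38360 = 4409 + 38360 = 42769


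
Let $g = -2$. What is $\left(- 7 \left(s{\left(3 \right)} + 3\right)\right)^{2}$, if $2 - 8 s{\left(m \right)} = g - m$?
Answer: $\frac{47089}{64} \approx 735.77$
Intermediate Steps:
$s{\left(m \right)} = \frac{1}{2} + \frac{m}{8}$ ($s{\left(m \right)} = \frac{1}{4} - \frac{-2 - m}{8} = \frac{1}{4} + \left(\frac{1}{4} + \frac{m}{8}\right) = \frac{1}{2} + \frac{m}{8}$)
$\left(- 7 \left(s{\left(3 \right)} + 3\right)\right)^{2} = \left(- 7 \left(\left(\frac{1}{2} + \frac{1}{8} \cdot 3\right) + 3\right)\right)^{2} = \left(- 7 \left(\left(\frac{1}{2} + \frac{3}{8}\right) + 3\right)\right)^{2} = \left(- 7 \left(\frac{7}{8} + 3\right)\right)^{2} = \left(\left(-7\right) \frac{31}{8}\right)^{2} = \left(- \frac{217}{8}\right)^{2} = \frac{47089}{64}$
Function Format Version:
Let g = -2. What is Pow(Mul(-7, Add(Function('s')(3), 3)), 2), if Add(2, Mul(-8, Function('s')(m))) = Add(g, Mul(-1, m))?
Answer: Rational(47089, 64) ≈ 735.77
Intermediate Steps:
Function('s')(m) = Add(Rational(1, 2), Mul(Rational(1, 8), m)) (Function('s')(m) = Add(Rational(1, 4), Mul(Rational(-1, 8), Add(-2, Mul(-1, m)))) = Add(Rational(1, 4), Add(Rational(1, 4), Mul(Rational(1, 8), m))) = Add(Rational(1, 2), Mul(Rational(1, 8), m)))
Pow(Mul(-7, Add(Function('s')(3), 3)), 2) = Pow(Mul(-7, Add(Add(Rational(1, 2), Mul(Rational(1, 8), 3)), 3)), 2) = Pow(Mul(-7, Add(Add(Rational(1, 2), Rational(3, 8)), 3)), 2) = Pow(Mul(-7, Add(Rational(7, 8), 3)), 2) = Pow(Mul(-7, Rational(31, 8)), 2) = Pow(Rational(-217, 8), 2) = Rational(47089, 64)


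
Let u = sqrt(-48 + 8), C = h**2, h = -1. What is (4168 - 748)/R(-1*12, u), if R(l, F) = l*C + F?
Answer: -5130/23 - 855*I*sqrt(10)/23 ≈ -223.04 - 117.55*I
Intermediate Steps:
C = 1 (C = (-1)**2 = 1)
u = 2*I*sqrt(10) (u = sqrt(-40) = 2*I*sqrt(10) ≈ 6.3246*I)
R(l, F) = F + l (R(l, F) = l*1 + F = l + F = F + l)
(4168 - 748)/R(-1*12, u) = (4168 - 748)/(2*I*sqrt(10) - 1*12) = 3420/(2*I*sqrt(10) - 12) = 3420/(-12 + 2*I*sqrt(10))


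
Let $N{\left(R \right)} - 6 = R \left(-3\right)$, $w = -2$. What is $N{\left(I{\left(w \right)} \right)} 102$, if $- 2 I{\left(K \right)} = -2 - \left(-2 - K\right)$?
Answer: $306$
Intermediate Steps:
$I{\left(K \right)} = - \frac{K}{2}$ ($I{\left(K \right)} = - \frac{-2 - \left(-2 - K\right)}{2} = - \frac{-2 + \left(2 + K\right)}{2} = - \frac{K}{2}$)
$N{\left(R \right)} = 6 - 3 R$ ($N{\left(R \right)} = 6 + R \left(-3\right) = 6 - 3 R$)
$N{\left(I{\left(w \right)} \right)} 102 = \left(6 - 3 \left(\left(- \frac{1}{2}\right) \left(-2\right)\right)\right) 102 = \left(6 - 3\right) 102 = 3 \cdot 102 = 306$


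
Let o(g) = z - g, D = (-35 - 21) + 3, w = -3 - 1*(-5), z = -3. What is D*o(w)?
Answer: 265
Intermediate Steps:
w = 2 (w = -3 + 5 = 2)
D = -53 (D = -56 + 3 = -53)
o(g) = -3 - g
D*o(w) = -53*(-3 - 1*2) = -53*(-3 - 2) = -53*(-5) = 265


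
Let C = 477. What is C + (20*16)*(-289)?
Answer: -92003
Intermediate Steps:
C + (20*16)*(-289) = 477 + (20*16)*(-289) = 477 + 320*(-289) = 477 - 92480 = -92003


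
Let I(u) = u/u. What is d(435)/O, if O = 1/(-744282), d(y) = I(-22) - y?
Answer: 323018388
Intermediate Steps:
I(u) = 1
d(y) = 1 - y
O = -1/744282 ≈ -1.3436e-6
d(435)/O = (1 - 1*435)/(-1/744282) = (1 - 435)*(-744282) = -434*(-744282) = 323018388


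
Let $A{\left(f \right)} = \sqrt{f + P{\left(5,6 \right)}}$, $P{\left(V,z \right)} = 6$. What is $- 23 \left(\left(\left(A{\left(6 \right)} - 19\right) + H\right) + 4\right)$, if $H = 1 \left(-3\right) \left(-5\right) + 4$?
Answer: $-92 - 46 \sqrt{3} \approx -171.67$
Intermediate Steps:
$A{\left(f \right)} = \sqrt{6 + f}$ ($A{\left(f \right)} = \sqrt{f + 6} = \sqrt{6 + f}$)
$H = 19$ ($H = \left(-3\right) \left(-5\right) + 4 = 15 + 4 = 19$)
$- 23 \left(\left(\left(A{\left(6 \right)} - 19\right) + H\right) + 4\right) = - 23 \left(\left(\left(\sqrt{6 + 6} - 19\right) + 19\right) + 4\right) = - 23 \left(\left(\left(\sqrt{12} - 19\right) + 19\right) + 4\right) = - 23 \left(\left(\left(2 \sqrt{3} - 19\right) + 19\right) + 4\right) = - 23 \left(\left(\left(-19 + 2 \sqrt{3}\right) + 19\right) + 4\right) = - 23 \left(2 \sqrt{3} + 4\right) = - 23 \left(4 + 2 \sqrt{3}\right) = -92 - 46 \sqrt{3}$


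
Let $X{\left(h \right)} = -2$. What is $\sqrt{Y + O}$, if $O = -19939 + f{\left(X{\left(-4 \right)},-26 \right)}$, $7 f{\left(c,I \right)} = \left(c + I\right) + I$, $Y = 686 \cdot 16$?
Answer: $\frac{i \sqrt{439565}}{7} \approx 94.714 i$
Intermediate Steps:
$Y = 10976$
$f{\left(c,I \right)} = \frac{c}{7} + \frac{2 I}{7}$ ($f{\left(c,I \right)} = \frac{\left(c + I\right) + I}{7} = \frac{\left(I + c\right) + I}{7} = \frac{c + 2 I}{7} = \frac{c}{7} + \frac{2 I}{7}$)
$O = - \frac{139627}{7}$ ($O = -19939 + \left(\frac{1}{7} \left(-2\right) + \frac{2}{7} \left(-26\right)\right) = -19939 - \frac{54}{7} = - \frac{139627}{7} \approx -19947.0$)
$\sqrt{Y + O} = \sqrt{10976 - \frac{139627}{7}} = \sqrt{- \frac{62795}{7}} = \frac{i \sqrt{439565}}{7}$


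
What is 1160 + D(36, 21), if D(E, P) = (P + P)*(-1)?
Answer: 1118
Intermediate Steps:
D(E, P) = -2*P (D(E, P) = (2*P)*(-1) = -2*P)
1160 + D(36, 21) = 1160 - 2*21 = 1160 - 42 = 1118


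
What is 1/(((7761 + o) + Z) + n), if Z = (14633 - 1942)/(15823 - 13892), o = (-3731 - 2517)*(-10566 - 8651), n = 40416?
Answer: 1931/231943995174 ≈ 8.3253e-9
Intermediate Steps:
o = 120067816 (o = -6248*(-19217) = 120067816)
Z = 12691/1931 ≈ 6.5722
1/(((7761 + o) + Z) + n) = 1/(((7761 + 120067816) + 12691/1931) + 40416) = 1/((120075577 + 12691/1931) + 40416) = 1/(231865951878/1931 + 40416) = 1/(231943995174/1931) = 1931/231943995174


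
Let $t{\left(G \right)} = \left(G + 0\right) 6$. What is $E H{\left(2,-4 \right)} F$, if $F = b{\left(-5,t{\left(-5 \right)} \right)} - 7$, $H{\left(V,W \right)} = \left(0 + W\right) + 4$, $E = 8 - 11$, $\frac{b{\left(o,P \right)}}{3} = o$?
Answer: $0$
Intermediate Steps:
$t{\left(G \right)} = 6 G$ ($t{\left(G \right)} = G 6 = 6 G$)
$b{\left(o,P \right)} = 3 o$
$E = -3$ ($E = 8 - 11 = -3$)
$H{\left(V,W \right)} = 4 + W$ ($H{\left(V,W \right)} = W + 4 = 4 + W$)
$F = -22$ ($F = 3 \left(-5\right) - 7 = -15 - 7 = -22$)
$E H{\left(2,-4 \right)} F = - 3 \left(4 - 4\right) \left(-22\right) = \left(-3\right) 0 \left(-22\right) = 0 \left(-22\right) = 0$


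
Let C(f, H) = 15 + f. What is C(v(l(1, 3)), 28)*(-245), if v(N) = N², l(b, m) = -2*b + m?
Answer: -3920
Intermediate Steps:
l(b, m) = m - 2*b
C(v(l(1, 3)), 28)*(-245) = (15 + (3 - 2*1)²)*(-245) = (15 + (3 - 2)²)*(-245) = (15 + 1²)*(-245) = (15 + 1)*(-245) = 16*(-245) = -3920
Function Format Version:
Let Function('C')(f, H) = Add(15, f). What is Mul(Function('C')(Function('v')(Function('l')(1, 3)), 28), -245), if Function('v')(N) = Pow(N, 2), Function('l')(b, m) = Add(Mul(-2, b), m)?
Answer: -3920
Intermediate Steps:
Function('l')(b, m) = Add(m, Mul(-2, b))
Mul(Function('C')(Function('v')(Function('l')(1, 3)), 28), -245) = Mul(Add(15, Pow(Add(3, Mul(-2, 1)), 2)), -245) = Mul(Add(15, Pow(Add(3, -2), 2)), -245) = Mul(Add(15, Pow(1, 2)), -245) = Mul(Add(15, 1), -245) = Mul(16, -245) = -3920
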